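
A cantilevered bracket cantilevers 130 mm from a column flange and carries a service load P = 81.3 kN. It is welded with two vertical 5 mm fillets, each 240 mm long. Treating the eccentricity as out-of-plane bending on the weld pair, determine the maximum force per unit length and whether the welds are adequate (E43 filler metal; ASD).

E43XX → F_EXX = 430 MPa.
L_w = 2 × 240 = 480 mm; section modulus (unit throat) S = 2 × L²/6 = 19200 mm².
Direct shear f_v = P/L_w = 81.3×10³/480 = 169.4 N/mm.
Moment M = P × e = 81.3×10³ × 130 = 10569000 N·mm; bending f_b = M/S = 550.5 N/mm.
f_max = √(f_v² + f_b²) = √(169.4² + 550.5²) = 575.9 N/mm.
r_n/Ω = (1/2.0) × 0.6 × 430 × (0.707 × 5) = 456 N/mm → NOT adequate.

f_max ≈ 576 N/mm; NOT adequate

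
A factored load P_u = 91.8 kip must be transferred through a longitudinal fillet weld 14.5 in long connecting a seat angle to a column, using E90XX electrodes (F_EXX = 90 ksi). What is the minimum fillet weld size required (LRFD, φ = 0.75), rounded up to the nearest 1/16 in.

Total weld length L = 14.5 in.
Required throat t_e = P_u / (φ × 0.6 F_EXX × L) = 91.8 / (0.75 × 0.6 × 90 × 14.5) = 0.1563 in.
Required leg w = t_e / 0.707 = 0.2211 in → use 1/4 in.

w = 1/4 in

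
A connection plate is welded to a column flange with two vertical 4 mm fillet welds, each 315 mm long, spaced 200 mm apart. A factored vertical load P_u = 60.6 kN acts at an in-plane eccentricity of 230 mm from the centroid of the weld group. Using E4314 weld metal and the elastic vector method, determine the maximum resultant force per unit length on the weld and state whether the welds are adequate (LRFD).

E43XX → F_EXX = 430 MPa.
Total weld length L_w = 630 mm. Treat welds as unit-width lines.
Polar moment about centroid: J = 2[d³/12 + d(b/2)²] = 2[315³/12 + 315×100²] = 11510000 mm³.
Direct shear f_v = P/L_w = 60.6×10³ / 630 = 96.19 N/mm (vertical).
Torsion M = P·e = 60.6×10³ × 230 = 13938000 N·mm.
Critical point at (x, y) = (100, 157.5) from centroid. f_tx = M·y/J = 190.7 N/mm; f_ty = M·x/J = 121.1 N/mm.
Resultant f_max = √[f_tx² + (f_v + f_ty)²] = √[190.7² + (96.19 + 121.1)²] = 289.1 N/mm.
Capacity per unit length: φr_n = 0.75 × 0.6 × 430 × (0.707 × 4) = 547.2 N/mm.
289.1 ≤ 547.2 → adequate.

f_max ≈ 289 N/mm; adequate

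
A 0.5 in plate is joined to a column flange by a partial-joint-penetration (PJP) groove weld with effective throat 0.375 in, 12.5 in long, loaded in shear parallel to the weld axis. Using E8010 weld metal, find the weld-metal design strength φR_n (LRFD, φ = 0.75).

φR_n ≈ 169 kips

E80XX → F_EXX = 80 ksi.
Effective throat (given) t_e = 0.375 in.
A_we = 0.375 × 12.5 = 4.688 in².
F_nw = 0.6 F_EXX = 48 ksi.
φR_n = 0.75 × 48 × 4.688 = 168.8 kips.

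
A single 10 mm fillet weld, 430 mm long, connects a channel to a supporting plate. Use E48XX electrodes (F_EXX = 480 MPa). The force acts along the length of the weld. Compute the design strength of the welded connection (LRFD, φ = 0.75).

Effective throat t_e = 0.707 × 10 = 7.07 mm.
Total length L = 430 mm; A_we = 7.07 × 430 = 3040 mm².
F_nw = 0.6 F_EXX = 0.6 × 480 = 288 MPa.
φR_n = 0.75 × 288 × 3040 × 10⁻³ = 656.7 kN.

φR_n ≈ 657 kN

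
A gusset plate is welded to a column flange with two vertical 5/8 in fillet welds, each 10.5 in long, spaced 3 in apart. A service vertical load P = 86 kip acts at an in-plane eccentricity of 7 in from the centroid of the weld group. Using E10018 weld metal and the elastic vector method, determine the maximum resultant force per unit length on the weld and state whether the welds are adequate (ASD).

f_max ≈ 15.3 kip/in; NOT adequate

E100XX → F_EXX = 100 ksi.
Total weld length L_w = 21 in. Treat welds as unit-width lines.
Polar moment about centroid: J = 2[d³/12 + d(b/2)²] = 2[10.5³/12 + 10.5×1.5²] = 240.2 in³.
Direct shear f_v = P/L_w = 86 / 21 = 4.095 kip/in (vertical).
Torsion M = P·e = 86 × 7 = 602 kip·in.
Critical point at (x, y) = (1.5, 5.25) from centroid. f_tx = M·y/J = 13.16 kip/in; f_ty = M·x/J = 3.76 kip/in.
Resultant f_max = √[f_tx² + (f_v + f_ty)²] = √[13.16² + (4.095 + 3.76)²] = 15.32 kip/in.
Capacity per unit length: r_n/Ω = (1/2.0) × 0.6 × 100 × (0.707 × 0.625) = 13.26 kip/in.
15.32 > 13.26 → NOT adequate.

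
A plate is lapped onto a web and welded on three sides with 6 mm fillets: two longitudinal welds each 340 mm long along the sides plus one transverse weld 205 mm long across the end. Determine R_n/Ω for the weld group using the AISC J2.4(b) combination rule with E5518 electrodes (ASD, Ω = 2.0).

R_n/Ω ≈ 620 kN

E55XX → F_EXX = 550 MPa.
t_e = 0.707 × 6 = 4.242 mm.
R_nwl = 0.6 × 550 × 4.242 × 680 × 10⁻³ = 951.9 kN (longitudinal, 2 welds).
R_nwt = 0.6 × 550 × 4.242 × 205 × 10⁻³ = 287 kN (transverse, base value).
(i) R_nwl + R_nwt = 1239 kN; (ii) 0.85 R_nwl + 1.5 R_nwt = 1240 kN.
R_n = max = 1240 kN [governs: (ii)]; R_n/Ω = 619.8 kN.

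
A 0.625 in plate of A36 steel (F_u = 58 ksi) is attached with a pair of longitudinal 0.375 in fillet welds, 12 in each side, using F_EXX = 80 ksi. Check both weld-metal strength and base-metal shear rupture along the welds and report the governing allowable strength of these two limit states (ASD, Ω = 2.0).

t_e = 0.707 × 0.375 = 0.2651 in; L = 24 in.
Weld metal: R_n/Ω = (1/2.0) × 0.6 × 80 × 0.2651 × 24 = 152.7 kip.
Base metal (shear rupture): R_n/Ω = (1/2.0) × 0.6 × 58 × 0.625 × 24 = 261 kip.
Governing: weld metal.

R_n/Ω ≈ 153 kip (weld metal governs)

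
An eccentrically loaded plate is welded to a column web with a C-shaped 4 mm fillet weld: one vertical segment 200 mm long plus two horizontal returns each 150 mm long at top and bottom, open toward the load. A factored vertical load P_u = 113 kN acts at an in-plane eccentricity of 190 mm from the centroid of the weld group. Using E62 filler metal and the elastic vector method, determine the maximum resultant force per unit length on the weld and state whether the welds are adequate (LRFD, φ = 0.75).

f_max ≈ 814 N/mm; NOT adequate

E62XX → F_EXX = 620 MPa.
Total weld length L_w = 500 mm. Treat welds as unit-width lines.
Centroid: x̄ = 2×150×75 / 500 = 45 mm from the vertical weld.
Polar moment about centroid: J = I_x + I_y = [200³/12 + 2×150×100²] + [200×45² + 2(150³/12 + 150×30²)] = 4904000 mm³.
Direct shear f_v = P/L_w = 113×10³ / 500 = 226 N/mm (vertical).
Torsion M = P·e = 113×10³ × 190 = 21470000 N·mm.
Critical point at (x, y) = (105, 100) from centroid. f_tx = M·y/J = 437.8 N/mm; f_ty = M·x/J = 459.7 N/mm.
Resultant f_max = √[f_tx² + (f_v + f_ty)²] = √[437.8² + (226 + 459.7)²] = 813.5 N/mm.
Capacity per unit length: φr_n = 0.75 × 0.6 × 620 × (0.707 × 4) = 789 N/mm.
813.5 > 789 → NOT adequate.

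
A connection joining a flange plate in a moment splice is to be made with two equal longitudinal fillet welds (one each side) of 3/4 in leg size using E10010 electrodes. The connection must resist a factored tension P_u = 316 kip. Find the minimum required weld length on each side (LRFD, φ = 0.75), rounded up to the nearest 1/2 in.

L = 7 in on each side

E100XX → F_EXX = 100 ksi.
Throat t_e = 0.707 × 0.75 = 0.5302 in.
φr_n = 0.75 × 0.6 × 100 × 0.5302 = 23.86 kip/in.
L_req = P_u / φr_n = 316 / 23.86 = 13.24 in total.
Per side: 13.24 / 2 = 6.622 in.
Round up → use L = 7 in on each side.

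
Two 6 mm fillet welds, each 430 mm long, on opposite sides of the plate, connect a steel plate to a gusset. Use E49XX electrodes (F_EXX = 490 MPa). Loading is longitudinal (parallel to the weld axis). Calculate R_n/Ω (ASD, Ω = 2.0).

R_n/Ω ≈ 536 kN

Effective throat t_e = 0.707 × 6 = 4.242 mm.
Total length L = 860 mm; A_we = 4.242 × 860 = 3648 mm².
F_nw = 0.6 F_EXX = 0.6 × 490 = 294 MPa.
R_n = 294 × 3648 × 10⁻³ = 1073 kN; R_n/Ω = 1073/2.0 = 536.3 kN.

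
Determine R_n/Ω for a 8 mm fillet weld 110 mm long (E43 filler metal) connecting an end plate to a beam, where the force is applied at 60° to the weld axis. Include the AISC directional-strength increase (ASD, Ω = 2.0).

E43XX → F_EXX = 430 MPa.
t_e = 0.707 × 8 = 5.656 mm; A_we = 5.656 × 110 = 622.2 mm².
Directional factor: 1.0 + 0.5 sin^1.5(60°) = 1.403.
F_nw = 0.6 × 430 × 1.403 = 362 MPa.
R_n/Ω = (362 × 622.2) / 2.0 × 10⁻³ = 112.6 kN.

R_n/Ω ≈ 113 kN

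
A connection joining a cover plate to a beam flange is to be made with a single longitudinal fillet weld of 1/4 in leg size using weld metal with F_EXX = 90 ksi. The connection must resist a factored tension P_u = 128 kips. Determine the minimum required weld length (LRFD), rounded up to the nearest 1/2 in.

L = 18 in

Throat t_e = 0.707 × 0.25 = 0.1767 in.
φr_n = 0.75 × 0.6 × 90 × 0.1767 = 7.158 kips/in.
L_req = P_u / φr_n = 128 / 7.158 = 17.88 in total.
Round up → use L = 18 in.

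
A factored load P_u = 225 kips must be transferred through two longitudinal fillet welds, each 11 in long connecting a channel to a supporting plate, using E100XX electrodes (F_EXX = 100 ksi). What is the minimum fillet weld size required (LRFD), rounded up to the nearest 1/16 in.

Total weld length L = 22 in.
Required throat t_e = P_u / (φ × 0.6 F_EXX × L) = 225 / (0.75 × 0.6 × 100 × 22) = 0.2273 in.
Required leg w = t_e / 0.707 = 0.3215 in → use 3/8 in.

w = 3/8 in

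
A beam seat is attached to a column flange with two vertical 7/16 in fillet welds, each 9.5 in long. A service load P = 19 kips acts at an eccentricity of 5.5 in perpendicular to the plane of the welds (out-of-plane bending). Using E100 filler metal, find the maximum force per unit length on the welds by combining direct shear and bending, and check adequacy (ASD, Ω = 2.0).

E100XX → F_EXX = 100 ksi.
L_w = 2 × 9.5 = 19 in; section modulus (unit throat) S = 2 × L²/6 = 30.08 in².
Direct shear f_v = P/L_w = 19/19 = 1 kip/in.
Moment M = P × e = 19 × 5.5 = 104.5 kip·in; bending f_b = M/S = 3.474 kip/in.
f_max = √(f_v² + f_b²) = √(1² + 3.474²) = 3.615 kip/in.
r_n/Ω = (1/2.0) × 0.6 × 100 × (0.707 × 0.4375) = 9.279 kip/in → adequate.

f_max ≈ 3.61 kip/in; adequate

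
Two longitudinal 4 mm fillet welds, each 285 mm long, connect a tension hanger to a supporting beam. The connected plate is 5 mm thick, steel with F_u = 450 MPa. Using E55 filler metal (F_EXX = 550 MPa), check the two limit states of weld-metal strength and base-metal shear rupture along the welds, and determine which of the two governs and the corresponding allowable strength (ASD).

R_n/Ω ≈ 266 kN (weld metal governs)

t_e = 0.707 × 4 = 2.828 mm; L = 570 mm.
Weld metal: R_n/Ω = (1/2.0) × 0.6 × 550 × 2.828 × 570 × 10⁻³ = 266 kN.
Base metal (shear rupture): R_n/Ω = (1/2.0) × 0.6 × 450 × 5 × 570 × 10⁻³ = 384.8 kN.
Governing: weld metal.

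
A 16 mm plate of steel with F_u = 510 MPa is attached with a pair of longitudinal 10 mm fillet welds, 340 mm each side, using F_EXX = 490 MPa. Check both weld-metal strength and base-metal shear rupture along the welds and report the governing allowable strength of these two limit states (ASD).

t_e = 0.707 × 10 = 7.07 mm; L = 680 mm.
Weld metal: R_n/Ω = (1/2.0) × 0.6 × 490 × 7.07 × 680 × 10⁻³ = 706.7 kN.
Base metal (shear rupture): R_n/Ω = (1/2.0) × 0.6 × 510 × 16 × 680 × 10⁻³ = 1665 kN.
Governing: weld metal.

R_n/Ω ≈ 707 kN (weld metal governs)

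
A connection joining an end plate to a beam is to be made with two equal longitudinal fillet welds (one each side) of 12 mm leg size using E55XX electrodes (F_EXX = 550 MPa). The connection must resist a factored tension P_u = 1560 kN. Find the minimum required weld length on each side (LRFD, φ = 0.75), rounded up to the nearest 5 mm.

L = 375 mm on each side

Throat t_e = 0.707 × 12 = 8.484 mm.
φr_n = 0.75 × 0.6 × 550 × 8.484 × 10⁻³ = 2.1 kN/mm.
L_req = P_u / φr_n = 1560 / 2.1 = 742.9 mm total.
Per side: 742.9 / 2 = 371.5 mm.
Round up → use L = 375 mm on each side.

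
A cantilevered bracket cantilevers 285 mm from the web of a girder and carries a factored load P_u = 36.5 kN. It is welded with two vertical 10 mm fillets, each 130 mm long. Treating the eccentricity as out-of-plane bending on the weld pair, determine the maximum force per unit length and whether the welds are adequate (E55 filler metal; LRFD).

f_max ≈ 1850 N/mm; NOT adequate

E55XX → F_EXX = 550 MPa.
L_w = 2 × 130 = 260 mm; section modulus (unit throat) S = 2 × L²/6 = 5633 mm².
Direct shear f_v = P/L_w = 36.5×10³/260 = 140.4 N/mm.
Moment M = P × e = 36.5×10³ × 285 = 10402000 N·mm; bending f_b = M/S = 1847 N/mm.
f_max = √(f_v² + f_b²) = √(140.4² + 1847²) = 1852 N/mm.
φr_n = 0.75 × 0.6 × 550 × (0.707 × 10) = 1750 N/mm → NOT adequate.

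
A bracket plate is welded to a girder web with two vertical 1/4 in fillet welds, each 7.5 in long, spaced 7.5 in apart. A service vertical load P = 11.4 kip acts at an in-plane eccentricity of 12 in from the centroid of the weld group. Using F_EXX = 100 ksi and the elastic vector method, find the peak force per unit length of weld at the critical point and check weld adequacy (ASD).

Total weld length L_w = 15 in. Treat welds as unit-width lines.
Polar moment about centroid: J = 2[d³/12 + d(b/2)²] = 2[7.5³/12 + 7.5×3.75²] = 281.2 in³.
Direct shear f_v = P/L_w = 11.4 / 15 = 0.76 kip/in (vertical).
Torsion M = P·e = 11.4 × 12 = 136.8 kip·in.
Critical point at (x, y) = (3.75, 3.75) from centroid. f_tx = M·y/J = 1.824 kip/in; f_ty = M·x/J = 1.824 kip/in.
Resultant f_max = √[f_tx² + (f_v + f_ty)²] = √[1.824² + (0.76 + 1.824)²] = 3.163 kip/in.
Capacity per unit length: r_n/Ω = (1/2.0) × 0.6 × 100 × (0.707 × 0.25) = 5.302 kip/in.
3.163 ≤ 5.302 → adequate.

f_max ≈ 3.16 kip/in; adequate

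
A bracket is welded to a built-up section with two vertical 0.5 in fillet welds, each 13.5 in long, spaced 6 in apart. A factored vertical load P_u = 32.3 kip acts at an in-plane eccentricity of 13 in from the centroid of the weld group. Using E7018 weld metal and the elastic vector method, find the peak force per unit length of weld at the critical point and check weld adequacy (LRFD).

f_max ≈ 5.35 kip/in; adequate

E70XX → F_EXX = 70 ksi.
Total weld length L_w = 27 in. Treat welds as unit-width lines.
Polar moment about centroid: J = 2[d³/12 + d(b/2)²] = 2[13.5³/12 + 13.5×3²] = 653.1 in³.
Direct shear f_v = P/L_w = 32.3 / 27 = 1.196 kip/in (vertical).
Torsion M = P·e = 32.3 × 13 = 419.9 kip·in.
Critical point at (x, y) = (3, 6.75) from centroid. f_tx = M·y/J = 4.34 kip/in; f_ty = M·x/J = 1.929 kip/in.
Resultant f_max = √[f_tx² + (f_v + f_ty)²] = √[4.34² + (1.196 + 1.929)²] = 5.348 kip/in.
Capacity per unit length: φr_n = 0.75 × 0.6 × 70 × (0.707 × 0.5) = 11.14 kip/in.
5.348 ≤ 11.14 → adequate.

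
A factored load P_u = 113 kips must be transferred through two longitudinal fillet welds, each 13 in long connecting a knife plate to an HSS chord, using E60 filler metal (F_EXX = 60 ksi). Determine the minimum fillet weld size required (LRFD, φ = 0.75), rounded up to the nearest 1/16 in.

Total weld length L = 26 in.
Required throat t_e = P_u / (φ × 0.6 F_EXX × L) = 113 / (0.75 × 0.6 × 60 × 26) = 0.161 in.
Required leg w = t_e / 0.707 = 0.2277 in → use 1/4 in.

w = 1/4 in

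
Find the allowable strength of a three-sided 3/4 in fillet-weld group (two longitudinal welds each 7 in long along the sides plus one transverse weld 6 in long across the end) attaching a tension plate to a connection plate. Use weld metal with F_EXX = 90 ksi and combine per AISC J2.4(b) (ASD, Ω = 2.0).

R_n/Ω ≈ 299 kips

t_e = 0.707 × 0.75 = 0.5302 in.
R_nwl = 0.6 × 90 × 0.5302 × 14 = 400.9 kips (longitudinal, 2 welds).
R_nwt = 0.6 × 90 × 0.5302 × 6 = 171.8 kips (transverse, base value).
(i) R_nwl + R_nwt = 572.7 kips; (ii) 0.85 R_nwl + 1.5 R_nwt = 598.4 kips.
R_n = max = 598.4 kips [governs: (ii)]; R_n/Ω = 299.2 kips.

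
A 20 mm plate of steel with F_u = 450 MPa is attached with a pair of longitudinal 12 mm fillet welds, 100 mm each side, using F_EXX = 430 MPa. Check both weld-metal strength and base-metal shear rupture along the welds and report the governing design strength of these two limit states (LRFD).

t_e = 0.707 × 12 = 8.484 mm; L = 200 mm.
Weld metal: φR_n = 0.75 × 0.6 × 430 × 8.484 × 200 × 10⁻³ = 328.3 kN.
Base metal (shear rupture): φR_n = 0.75 × 0.6 × 450 × 20 × 200 × 10⁻³ = 810 kN.
Governing: weld metal.

φR_n ≈ 328 kN (weld metal governs)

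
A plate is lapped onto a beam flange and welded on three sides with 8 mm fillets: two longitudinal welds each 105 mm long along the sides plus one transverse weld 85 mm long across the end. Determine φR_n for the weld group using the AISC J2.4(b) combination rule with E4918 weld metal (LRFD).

φR_n ≈ 382 kN

E49XX → F_EXX = 490 MPa.
t_e = 0.707 × 8 = 5.656 mm.
R_nwl = 0.6 × 490 × 5.656 × 210 × 10⁻³ = 349.2 kN (longitudinal, 2 welds).
R_nwt = 0.6 × 490 × 5.656 × 85 × 10⁻³ = 141.3 kN (transverse, base value).
(i) R_nwl + R_nwt = 490.5 kN; (ii) 0.85 R_nwl + 1.5 R_nwt = 508.8 kN.
R_n = max = 508.8 kN [governs: (ii)]; φR_n = 381.6 kN.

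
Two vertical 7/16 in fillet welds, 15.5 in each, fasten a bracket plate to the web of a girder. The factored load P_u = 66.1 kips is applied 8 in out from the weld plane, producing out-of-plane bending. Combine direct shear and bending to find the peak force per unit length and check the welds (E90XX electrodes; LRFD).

E90XX → F_EXX = 90 ksi.
L_w = 2 × 15.5 = 31 in; section modulus (unit throat) S = 2 × L²/6 = 80.08 in².
Direct shear f_v = P/L_w = 66.1/31 = 2.132 kip/in.
Moment M = P × e = 66.1 × 8 = 528.8 kip·in; bending f_b = M/S = 6.603 kip/in.
f_max = √(f_v² + f_b²) = √(2.132² + 6.603²) = 6.939 kip/in.
φr_n = 0.75 × 0.6 × 90 × (0.707 × 0.4375) = 12.53 kip/in → adequate.

f_max ≈ 6.94 kip/in; adequate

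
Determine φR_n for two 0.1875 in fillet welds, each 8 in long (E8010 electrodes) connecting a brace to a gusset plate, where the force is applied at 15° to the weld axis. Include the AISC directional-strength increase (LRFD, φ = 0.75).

φR_n ≈ 81.4 kip

E80XX → F_EXX = 80 ksi.
t_e = 0.707 × 0.1875 = 0.1326 in; A_we = 0.1326 × 16 = 2.121 in².
Directional factor: 1.0 + 0.5 sin^1.5(15°) = 1.066.
F_nw = 0.6 × 80 × 1.066 = 51.16 ksi.
φR_n = 0.75 × 51.16 × 2.121 = 81.38 kip.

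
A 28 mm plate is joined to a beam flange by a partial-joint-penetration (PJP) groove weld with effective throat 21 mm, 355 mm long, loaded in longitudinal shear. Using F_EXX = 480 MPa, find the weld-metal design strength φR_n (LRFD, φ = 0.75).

φR_n ≈ 1610 kN

Effective throat (given) t_e = 21 mm.
A_we = 21 × 355 = 7455 mm².
F_nw = 0.6 F_EXX = 288 MPa.
φR_n = 0.75 × 288 × 7455 × 10⁻³ = 1610 kN.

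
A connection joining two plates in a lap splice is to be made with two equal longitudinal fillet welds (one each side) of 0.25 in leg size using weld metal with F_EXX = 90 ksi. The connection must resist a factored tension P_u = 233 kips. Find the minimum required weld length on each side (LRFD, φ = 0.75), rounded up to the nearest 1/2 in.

L = 16.5 in on each side

Throat t_e = 0.707 × 0.25 = 0.1767 in.
φr_n = 0.75 × 0.6 × 90 × 0.1767 = 7.158 kips/in.
L_req = P_u / φr_n = 233 / 7.158 = 32.55 in total.
Per side: 32.55 / 2 = 16.27 in.
Round up → use L = 16.5 in on each side.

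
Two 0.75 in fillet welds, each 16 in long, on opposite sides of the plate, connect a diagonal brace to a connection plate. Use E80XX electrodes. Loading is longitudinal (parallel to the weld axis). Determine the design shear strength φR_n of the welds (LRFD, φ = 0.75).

φR_n ≈ 611 kips

E80XX → F_EXX = 80 ksi.
Effective throat t_e = 0.707 × 0.75 = 0.5302 in.
Total length L = 32 in; A_we = 0.5302 × 32 = 16.97 in².
F_nw = 0.6 F_EXX = 0.6 × 80 = 48 ksi.
φR_n = 0.75 × 48 × 16.97 = 610.8 kips.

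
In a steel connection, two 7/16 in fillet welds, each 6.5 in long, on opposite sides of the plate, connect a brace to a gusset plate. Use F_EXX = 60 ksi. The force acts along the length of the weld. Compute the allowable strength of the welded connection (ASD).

R_n/Ω ≈ 72.4 kip

Effective throat t_e = 0.707 × 0.4375 = 0.3093 in.
Total length L = 13 in; A_we = 0.3093 × 13 = 4.021 in².
F_nw = 0.6 F_EXX = 0.6 × 60 = 36 ksi.
R_n = 36 × 4.021 = 144.8 kip; R_n/Ω = 144.8/2.0 = 72.38 kip.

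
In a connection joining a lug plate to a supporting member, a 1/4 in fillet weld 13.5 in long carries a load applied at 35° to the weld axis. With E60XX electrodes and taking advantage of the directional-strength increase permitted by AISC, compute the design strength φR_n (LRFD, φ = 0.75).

E60XX → F_EXX = 60 ksi.
t_e = 0.707 × 0.25 = 0.1767 in; A_we = 0.1767 × 13.5 = 2.386 in².
Directional factor: 1.0 + 0.5 sin^1.5(35°) = 1.217.
F_nw = 0.6 × 60 × 1.217 = 43.82 ksi.
φR_n = 0.75 × 43.82 × 2.386 = 78.42 kip.

φR_n ≈ 78.4 kip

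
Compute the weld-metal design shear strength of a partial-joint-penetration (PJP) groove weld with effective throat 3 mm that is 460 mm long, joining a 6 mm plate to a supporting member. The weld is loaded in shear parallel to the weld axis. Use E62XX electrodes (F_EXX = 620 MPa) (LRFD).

Effective throat (given) t_e = 3 mm.
A_we = 3 × 460 = 1380 mm².
F_nw = 0.6 F_EXX = 372 MPa.
φR_n = 0.75 × 372 × 1380 × 10⁻³ = 385 kN.

φR_n ≈ 385 kN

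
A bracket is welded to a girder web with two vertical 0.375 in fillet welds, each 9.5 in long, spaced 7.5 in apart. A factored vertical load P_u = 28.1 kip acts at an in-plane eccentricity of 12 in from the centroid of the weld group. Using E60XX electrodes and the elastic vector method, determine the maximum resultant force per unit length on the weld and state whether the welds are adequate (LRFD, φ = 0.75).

f_max ≈ 6.01 kip/in; adequate

E60XX → F_EXX = 60 ksi.
Total weld length L_w = 19 in. Treat welds as unit-width lines.
Polar moment about centroid: J = 2[d³/12 + d(b/2)²] = 2[9.5³/12 + 9.5×3.75²] = 410.1 in³.
Direct shear f_v = P/L_w = 28.1 / 19 = 1.479 kip/in (vertical).
Torsion M = P·e = 28.1 × 12 = 337.2 kip·in.
Critical point at (x, y) = (3.75, 4.75) from centroid. f_tx = M·y/J = 3.906 kip/in; f_ty = M·x/J = 3.084 kip/in.
Resultant f_max = √[f_tx² + (f_v + f_ty)²] = √[3.906² + (1.479 + 3.084)²] = 6.006 kip/in.
Capacity per unit length: φr_n = 0.75 × 0.6 × 60 × (0.707 × 0.375) = 7.158 kip/in.
6.006 ≤ 7.158 → adequate.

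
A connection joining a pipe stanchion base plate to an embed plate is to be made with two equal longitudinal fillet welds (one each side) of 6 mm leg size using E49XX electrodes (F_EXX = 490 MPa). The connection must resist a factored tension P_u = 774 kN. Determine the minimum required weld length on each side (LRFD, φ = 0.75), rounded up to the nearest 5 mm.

Throat t_e = 0.707 × 6 = 4.242 mm.
φr_n = 0.75 × 0.6 × 490 × 4.242 × 10⁻³ = 0.9354 kN/mm.
L_req = P_u / φr_n = 774 / 0.9354 = 827.5 mm total.
Per side: 827.5 / 2 = 413.7 mm.
Round up → use L = 415 mm on each side.

L = 415 mm on each side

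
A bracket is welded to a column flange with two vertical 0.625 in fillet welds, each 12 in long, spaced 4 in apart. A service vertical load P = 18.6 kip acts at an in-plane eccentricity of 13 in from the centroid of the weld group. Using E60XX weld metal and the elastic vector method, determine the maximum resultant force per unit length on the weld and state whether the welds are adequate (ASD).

f_max ≈ 4.29 kip/in; adequate

E60XX → F_EXX = 60 ksi.
Total weld length L_w = 24 in. Treat welds as unit-width lines.
Polar moment about centroid: J = 2[d³/12 + d(b/2)²] = 2[12³/12 + 12×2²] = 384 in³.
Direct shear f_v = P/L_w = 18.6 / 24 = 0.775 kip/in (vertical).
Torsion M = P·e = 18.6 × 13 = 241.8 kip·in.
Critical point at (x, y) = (2, 6) from centroid. f_tx = M·y/J = 3.778 kip/in; f_ty = M·x/J = 1.259 kip/in.
Resultant f_max = √[f_tx² + (f_v + f_ty)²] = √[3.778² + (0.775 + 1.259)²] = 4.291 kip/in.
Capacity per unit length: r_n/Ω = (1/2.0) × 0.6 × 60 × (0.707 × 0.625) = 7.954 kip/in.
4.291 ≤ 7.954 → adequate.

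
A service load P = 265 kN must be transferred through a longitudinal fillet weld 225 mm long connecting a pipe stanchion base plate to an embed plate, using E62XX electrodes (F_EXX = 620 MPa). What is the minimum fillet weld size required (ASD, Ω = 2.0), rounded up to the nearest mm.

w = 9 mm

Total weld length L = 225 mm.
Required throat t_e = P × Ω / (0.6 F_EXX × L) = 265 × 2.0 / (0.6 × 620 × 225 × 10⁻³) = 6.332 mm.
Required leg w = t_e / 0.707 = 8.956 mm → use 9 mm.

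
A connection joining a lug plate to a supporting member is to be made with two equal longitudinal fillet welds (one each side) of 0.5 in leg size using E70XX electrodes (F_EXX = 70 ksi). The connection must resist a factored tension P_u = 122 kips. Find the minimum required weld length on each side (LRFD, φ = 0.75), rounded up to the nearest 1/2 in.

L = 5.5 in on each side

Throat t_e = 0.707 × 0.5 = 0.3535 in.
φr_n = 0.75 × 0.6 × 70 × 0.3535 = 11.14 kips/in.
L_req = P_u / φr_n = 122 / 11.14 = 10.96 in total.
Per side: 10.96 / 2 = 5.478 in.
Round up → use L = 5.5 in on each side.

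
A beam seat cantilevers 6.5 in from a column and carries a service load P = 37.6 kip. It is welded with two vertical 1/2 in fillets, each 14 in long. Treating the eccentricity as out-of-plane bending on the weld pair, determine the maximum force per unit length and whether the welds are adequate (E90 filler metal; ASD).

E90XX → F_EXX = 90 ksi.
L_w = 2 × 14 = 28 in; section modulus (unit throat) S = 2 × L²/6 = 65.33 in².
Direct shear f_v = P/L_w = 37.6/28 = 1.343 kip/in.
Moment M = P × e = 37.6 × 6.5 = 244.4 kip·in; bending f_b = M/S = 3.741 kip/in.
f_max = √(f_v² + f_b²) = √(1.343² + 3.741²) = 3.975 kip/in.
r_n/Ω = (1/2.0) × 0.6 × 90 × (0.707 × 0.5) = 9.544 kip/in → adequate.

f_max ≈ 3.97 kip/in; adequate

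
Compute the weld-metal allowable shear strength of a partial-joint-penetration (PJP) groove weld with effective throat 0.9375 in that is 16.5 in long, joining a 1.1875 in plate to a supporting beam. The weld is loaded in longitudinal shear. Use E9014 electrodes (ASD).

R_n/Ω ≈ 418 kip

E90XX → F_EXX = 90 ksi.
Effective throat (given) t_e = 0.9375 in.
A_we = 0.9375 × 16.5 = 15.47 in².
F_nw = 0.6 F_EXX = 54 ksi.
R_n/Ω = (54 × 15.47) / 2.0 = 417.7 kip.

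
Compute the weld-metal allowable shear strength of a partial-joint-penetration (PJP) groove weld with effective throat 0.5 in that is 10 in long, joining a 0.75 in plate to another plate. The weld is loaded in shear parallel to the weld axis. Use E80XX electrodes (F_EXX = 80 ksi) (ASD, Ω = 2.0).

R_n/Ω ≈ 120 kips

Effective throat (given) t_e = 0.5 in.
A_we = 0.5 × 10 = 5 in².
F_nw = 0.6 F_EXX = 48 ksi.
R_n/Ω = (48 × 5) / 2.0 = 120 kips.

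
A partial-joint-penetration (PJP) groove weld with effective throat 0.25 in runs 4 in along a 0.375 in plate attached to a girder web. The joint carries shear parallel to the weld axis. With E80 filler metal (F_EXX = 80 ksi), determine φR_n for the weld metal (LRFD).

Effective throat (given) t_e = 0.25 in.
A_we = 0.25 × 4 = 1 in².
F_nw = 0.6 F_EXX = 48 ksi.
φR_n = 0.75 × 48 × 1 = 36 kips.

φR_n ≈ 36 kips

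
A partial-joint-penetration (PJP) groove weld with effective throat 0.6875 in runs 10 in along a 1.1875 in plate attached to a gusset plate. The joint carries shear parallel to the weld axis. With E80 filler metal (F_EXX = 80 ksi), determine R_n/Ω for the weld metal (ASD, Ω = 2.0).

R_n/Ω ≈ 165 kips

Effective throat (given) t_e = 0.6875 in.
A_we = 0.6875 × 10 = 6.875 in².
F_nw = 0.6 F_EXX = 48 ksi.
R_n/Ω = (48 × 6.875) / 2.0 = 165 kips.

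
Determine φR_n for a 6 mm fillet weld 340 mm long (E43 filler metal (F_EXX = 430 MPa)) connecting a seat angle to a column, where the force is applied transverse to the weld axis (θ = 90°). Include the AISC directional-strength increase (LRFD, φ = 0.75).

φR_n ≈ 419 kN

t_e = 0.707 × 6 = 4.242 mm; A_we = 4.242 × 340 = 1442 mm².
Directional factor: 1.0 + 0.5 sin^1.5(90°) = 1.5.
F_nw = 0.6 × 430 × 1.5 = 387 MPa.
φR_n = 0.75 × 387 × 1442 × 10⁻³ = 418.6 kN.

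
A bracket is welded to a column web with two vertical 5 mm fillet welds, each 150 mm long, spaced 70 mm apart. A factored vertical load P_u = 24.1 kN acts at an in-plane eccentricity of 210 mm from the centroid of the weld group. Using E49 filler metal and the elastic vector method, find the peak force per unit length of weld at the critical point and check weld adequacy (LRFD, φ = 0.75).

f_max ≈ 490 N/mm; adequate

E49XX → F_EXX = 490 MPa.
Total weld length L_w = 300 mm. Treat welds as unit-width lines.
Polar moment about centroid: J = 2[d³/12 + d(b/2)²] = 2[150³/12 + 150×35²] = 930000 mm³.
Direct shear f_v = P/L_w = 24.1×10³ / 300 = 80.33 N/mm (vertical).
Torsion M = P·e = 24.1×10³ × 210 = 5061000 N·mm.
Critical point at (x, y) = (35, 75) from centroid. f_tx = M·y/J = 408.1 N/mm; f_ty = M·x/J = 190.5 N/mm.
Resultant f_max = √[f_tx² + (f_v + f_ty)²] = √[408.1² + (80.33 + 190.5)²] = 489.8 N/mm.
Capacity per unit length: φr_n = 0.75 × 0.6 × 490 × (0.707 × 5) = 779.5 N/mm.
489.8 ≤ 779.5 → adequate.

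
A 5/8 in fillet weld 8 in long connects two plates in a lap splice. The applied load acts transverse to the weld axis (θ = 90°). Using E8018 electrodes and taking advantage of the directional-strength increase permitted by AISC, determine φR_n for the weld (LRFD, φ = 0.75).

E80XX → F_EXX = 80 ksi.
t_e = 0.707 × 0.625 = 0.4419 in; A_we = 0.4419 × 8 = 3.535 in².
Directional factor: 1.0 + 0.5 sin^1.5(90°) = 1.5.
F_nw = 0.6 × 80 × 1.5 = 72 ksi.
φR_n = 0.75 × 72 × 3.535 = 190.9 kips.

φR_n ≈ 191 kips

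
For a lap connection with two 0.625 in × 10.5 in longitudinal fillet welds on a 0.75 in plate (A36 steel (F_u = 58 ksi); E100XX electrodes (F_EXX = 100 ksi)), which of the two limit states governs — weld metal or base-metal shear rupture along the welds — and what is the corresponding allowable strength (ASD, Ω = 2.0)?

R_n/Ω ≈ 274 kips (base-metal shear rupture governs)

t_e = 0.707 × 0.625 = 0.4419 in; L = 21 in.
Weld metal: R_n/Ω = (1/2.0) × 0.6 × 100 × 0.4419 × 21 = 278.4 kips.
Base metal (shear rupture): R_n/Ω = (1/2.0) × 0.6 × 58 × 0.75 × 21 = 274 kips.
Governing: base-metal shear rupture.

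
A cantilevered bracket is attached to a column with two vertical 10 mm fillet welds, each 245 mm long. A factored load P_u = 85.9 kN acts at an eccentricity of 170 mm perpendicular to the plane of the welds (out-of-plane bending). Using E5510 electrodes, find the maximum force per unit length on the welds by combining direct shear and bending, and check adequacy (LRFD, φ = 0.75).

f_max ≈ 751 N/mm; adequate

E55XX → F_EXX = 550 MPa.
L_w = 2 × 245 = 490 mm; section modulus (unit throat) S = 2 × L²/6 = 20010 mm².
Direct shear f_v = P/L_w = 85.9×10³/490 = 175.3 N/mm.
Moment M = P × e = 85.9×10³ × 170 = 14603000 N·mm; bending f_b = M/S = 729.8 N/mm.
f_max = √(f_v² + f_b²) = √(175.3² + 729.8²) = 750.6 N/mm.
φr_n = 0.75 × 0.6 × 550 × (0.707 × 10) = 1750 N/mm → adequate.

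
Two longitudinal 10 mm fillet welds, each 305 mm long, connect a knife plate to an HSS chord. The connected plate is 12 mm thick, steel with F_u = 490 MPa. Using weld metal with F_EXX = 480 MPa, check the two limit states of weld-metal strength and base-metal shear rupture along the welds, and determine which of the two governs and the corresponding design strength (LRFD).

φR_n ≈ 932 kN (weld metal governs)

t_e = 0.707 × 10 = 7.07 mm; L = 610 mm.
Weld metal: φR_n = 0.75 × 0.6 × 480 × 7.07 × 610 × 10⁻³ = 931.5 kN.
Base metal (shear rupture): φR_n = 0.75 × 0.6 × 490 × 12 × 610 × 10⁻³ = 1614 kN.
Governing: weld metal.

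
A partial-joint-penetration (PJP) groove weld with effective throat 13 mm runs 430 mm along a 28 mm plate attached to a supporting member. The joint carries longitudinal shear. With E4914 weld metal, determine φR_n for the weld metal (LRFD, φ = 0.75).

E49XX → F_EXX = 490 MPa.
Effective throat (given) t_e = 13 mm.
A_we = 13 × 430 = 5590 mm².
F_nw = 0.6 F_EXX = 294 MPa.
φR_n = 0.75 × 294 × 5590 × 10⁻³ = 1233 kN.

φR_n ≈ 1230 kN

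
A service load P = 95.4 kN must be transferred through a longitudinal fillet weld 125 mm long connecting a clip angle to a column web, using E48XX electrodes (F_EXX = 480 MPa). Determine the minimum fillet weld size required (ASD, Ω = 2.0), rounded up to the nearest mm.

w = 8 mm

Total weld length L = 125 mm.
Required throat t_e = P × Ω / (0.6 F_EXX × L) = 95.4 × 2.0 / (0.6 × 480 × 125 × 10⁻³) = 5.3 mm.
Required leg w = t_e / 0.707 = 7.496 mm → use 8 mm.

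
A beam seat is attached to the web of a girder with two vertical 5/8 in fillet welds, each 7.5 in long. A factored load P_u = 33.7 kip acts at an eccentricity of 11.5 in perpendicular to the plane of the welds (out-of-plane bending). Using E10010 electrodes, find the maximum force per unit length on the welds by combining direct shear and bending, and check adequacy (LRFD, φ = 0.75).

E100XX → F_EXX = 100 ksi.
L_w = 2 × 7.5 = 15 in; section modulus (unit throat) S = 2 × L²/6 = 18.75 in².
Direct shear f_v = P/L_w = 33.7/15 = 2.247 kip/in.
Moment M = P × e = 33.7 × 11.5 = 387.55 kip·in; bending f_b = M/S = 20.67 kip/in.
f_max = √(f_v² + f_b²) = √(2.247² + 20.67²) = 20.79 kip/in.
φr_n = 0.75 × 0.6 × 100 × (0.707 × 0.625) = 19.88 kip/in → NOT adequate.

f_max ≈ 20.8 kip/in; NOT adequate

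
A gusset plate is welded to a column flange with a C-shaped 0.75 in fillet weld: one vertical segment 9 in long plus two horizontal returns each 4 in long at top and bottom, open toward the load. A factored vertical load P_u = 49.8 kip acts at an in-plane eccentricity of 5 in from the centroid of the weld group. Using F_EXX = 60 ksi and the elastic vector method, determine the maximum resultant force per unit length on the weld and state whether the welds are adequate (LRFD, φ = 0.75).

Total weld length L_w = 17 in. Treat welds as unit-width lines.
Centroid: x̄ = 2×4×2 / 17 = 0.9412 in from the vertical weld.
Polar moment about centroid: J = I_x + I_y = [9³/12 + 2×4×4.5²] + [9×0.9412² + 2(4³/12 + 4×1.059²)] = 250.4 in³.
Direct shear f_v = P/L_w = 49.8 / 17 = 2.929 kip/in (vertical).
Torsion M = P·e = 49.8 × 5 = 249 kip·in.
Critical point at (x, y) = (3.059, 4.5) from centroid. f_tx = M·y/J = 4.476 kip/in; f_ty = M·x/J = 3.042 kip/in.
Resultant f_max = √[f_tx² + (f_v + f_ty)²] = √[4.476² + (2.929 + 3.042)²] = 7.463 kip/in.
Capacity per unit length: φr_n = 0.75 × 0.6 × 60 × (0.707 × 0.75) = 14.32 kip/in.
7.463 ≤ 14.32 → adequate.

f_max ≈ 7.46 kip/in; adequate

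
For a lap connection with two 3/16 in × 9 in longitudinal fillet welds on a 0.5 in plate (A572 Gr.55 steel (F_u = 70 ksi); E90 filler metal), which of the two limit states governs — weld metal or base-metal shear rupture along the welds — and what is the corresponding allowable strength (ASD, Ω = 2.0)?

E90XX → F_EXX = 90 ksi.
t_e = 0.707 × 0.1875 = 0.1326 in; L = 18 in.
Weld metal: R_n/Ω = (1/2.0) × 0.6 × 90 × 0.1326 × 18 = 64.43 kips.
Base metal (shear rupture): R_n/Ω = (1/2.0) × 0.6 × 70 × 0.5 × 18 = 189 kips.
Governing: weld metal.

R_n/Ω ≈ 64.4 kips (weld metal governs)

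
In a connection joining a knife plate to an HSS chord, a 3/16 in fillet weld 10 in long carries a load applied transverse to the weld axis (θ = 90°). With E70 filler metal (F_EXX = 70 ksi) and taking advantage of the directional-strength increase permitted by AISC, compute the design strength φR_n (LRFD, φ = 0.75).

t_e = 0.707 × 0.1875 = 0.1326 in; A_we = 0.1326 × 10 = 1.326 in².
Directional factor: 1.0 + 0.5 sin^1.5(90°) = 1.5.
F_nw = 0.6 × 70 × 1.5 = 63 ksi.
φR_n = 0.75 × 63 × 1.326 = 62.64 kip.

φR_n ≈ 62.6 kip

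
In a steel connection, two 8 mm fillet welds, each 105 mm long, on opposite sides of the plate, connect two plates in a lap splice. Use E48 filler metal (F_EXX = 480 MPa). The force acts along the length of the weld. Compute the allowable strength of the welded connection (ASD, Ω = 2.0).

R_n/Ω ≈ 171 kN

Effective throat t_e = 0.707 × 8 = 5.656 mm.
Total length L = 210 mm; A_we = 5.656 × 210 = 1188 mm².
F_nw = 0.6 F_EXX = 0.6 × 480 = 288 MPa.
R_n = 288 × 1188 × 10⁻³ = 342.1 kN; R_n/Ω = 342.1/2.0 = 171 kN.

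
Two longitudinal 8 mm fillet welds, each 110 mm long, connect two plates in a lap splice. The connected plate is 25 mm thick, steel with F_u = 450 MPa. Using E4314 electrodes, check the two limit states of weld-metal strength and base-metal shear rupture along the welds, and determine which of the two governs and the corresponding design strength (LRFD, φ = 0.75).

φR_n ≈ 241 kN (weld metal governs)

E43XX → F_EXX = 430 MPa.
t_e = 0.707 × 8 = 5.656 mm; L = 220 mm.
Weld metal: φR_n = 0.75 × 0.6 × 430 × 5.656 × 220 × 10⁻³ = 240.8 kN.
Base metal (shear rupture): φR_n = 0.75 × 0.6 × 450 × 25 × 220 × 10⁻³ = 1114 kN.
Governing: weld metal.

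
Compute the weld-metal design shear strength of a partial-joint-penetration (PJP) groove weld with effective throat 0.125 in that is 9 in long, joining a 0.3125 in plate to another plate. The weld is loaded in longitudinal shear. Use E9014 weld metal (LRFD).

E90XX → F_EXX = 90 ksi.
Effective throat (given) t_e = 0.125 in.
A_we = 0.125 × 9 = 1.125 in².
F_nw = 0.6 F_EXX = 54 ksi.
φR_n = 0.75 × 54 × 1.125 = 45.56 kip.

φR_n ≈ 45.6 kip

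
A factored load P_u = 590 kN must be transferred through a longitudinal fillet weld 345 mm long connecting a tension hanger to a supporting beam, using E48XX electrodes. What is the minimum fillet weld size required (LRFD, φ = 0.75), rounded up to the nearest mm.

w = 12 mm

E48XX → F_EXX = 480 MPa.
Total weld length L = 345 mm.
Required throat t_e = P_u / (φ × 0.6 F_EXX × L) = 590 / (0.75 × 0.6 × 480 × 345 × 10⁻³) = 7.917 mm.
Required leg w = t_e / 0.707 = 11.2 mm → use 12 mm.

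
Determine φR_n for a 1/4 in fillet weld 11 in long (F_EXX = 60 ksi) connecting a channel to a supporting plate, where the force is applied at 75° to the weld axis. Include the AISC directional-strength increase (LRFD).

t_e = 0.707 × 0.25 = 0.1767 in; A_we = 0.1767 × 11 = 1.944 in².
Directional factor: 1.0 + 0.5 sin^1.5(75°) = 1.475.
F_nw = 0.6 × 60 × 1.475 = 53.09 ksi.
φR_n = 0.75 × 53.09 × 1.944 = 77.41 kip.

φR_n ≈ 77.4 kip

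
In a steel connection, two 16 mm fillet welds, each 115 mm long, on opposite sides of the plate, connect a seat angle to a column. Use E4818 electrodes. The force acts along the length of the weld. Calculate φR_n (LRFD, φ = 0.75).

φR_n ≈ 562 kN

E48XX → F_EXX = 480 MPa.
Effective throat t_e = 0.707 × 16 = 11.31 mm.
Total length L = 230 mm; A_we = 11.31 × 230 = 2602 mm².
F_nw = 0.6 F_EXX = 0.6 × 480 = 288 MPa.
φR_n = 0.75 × 288 × 2602 × 10⁻³ = 562 kN.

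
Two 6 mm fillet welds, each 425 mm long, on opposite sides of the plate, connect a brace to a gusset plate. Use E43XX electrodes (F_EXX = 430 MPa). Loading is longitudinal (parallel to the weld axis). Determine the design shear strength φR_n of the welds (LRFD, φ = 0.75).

φR_n ≈ 698 kN

Effective throat t_e = 0.707 × 6 = 4.242 mm.
Total length L = 850 mm; A_we = 4.242 × 850 = 3606 mm².
F_nw = 0.6 F_EXX = 0.6 × 430 = 258 MPa.
φR_n = 0.75 × 258 × 3606 × 10⁻³ = 697.7 kN.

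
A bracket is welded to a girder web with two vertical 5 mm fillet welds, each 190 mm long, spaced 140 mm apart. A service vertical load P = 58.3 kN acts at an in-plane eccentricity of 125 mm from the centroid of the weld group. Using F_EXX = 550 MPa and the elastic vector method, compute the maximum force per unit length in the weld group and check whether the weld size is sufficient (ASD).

Total weld length L_w = 380 mm. Treat welds as unit-width lines.
Polar moment about centroid: J = 2[d³/12 + d(b/2)²] = 2[190³/12 + 190×70²] = 3005000 mm³.
Direct shear f_v = P/L_w = 58.3×10³ / 380 = 153.4 N/mm (vertical).
Torsion M = P·e = 58.3×10³ × 125 = 7287500 N·mm.
Critical point at (x, y) = (70, 95) from centroid. f_tx = M·y/J = 230.4 N/mm; f_ty = M·x/J = 169.7 N/mm.
Resultant f_max = √[f_tx² + (f_v + f_ty)²] = √[230.4² + (153.4 + 169.7)²] = 396.9 N/mm.
Capacity per unit length: r_n/Ω = (1/2.0) × 0.6 × 550 × (0.707 × 5) = 583.3 N/mm.
396.9 ≤ 583.3 → adequate.

f_max ≈ 397 N/mm; adequate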